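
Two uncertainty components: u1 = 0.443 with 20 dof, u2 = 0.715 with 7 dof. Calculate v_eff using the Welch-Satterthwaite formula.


uc = sqrt(u1^2 + u2^2) = sqrt(0.443^2 + 0.715^2) = 0.84111474
v_eff = uc^4 / (u1^4/v1 + u2^4/v2)
= 0.84111474^4 / (0.443^4/20 + 0.715^4/7)
= 0.50051947 / 0.039261541
v_eff = 12.7483

12.7483


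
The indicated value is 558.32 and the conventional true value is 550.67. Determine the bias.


Systematic error = measured - true
= 558.32 - 550.67
= 7.6500

7.6500


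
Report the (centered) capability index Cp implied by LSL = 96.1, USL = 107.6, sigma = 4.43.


Cp = (USL - LSL) / (6 * sigma)
= (107.6 - 96.1) / (6 * 4.43)
= 11.5000 / 26.5800
= 0.4327

0.4327


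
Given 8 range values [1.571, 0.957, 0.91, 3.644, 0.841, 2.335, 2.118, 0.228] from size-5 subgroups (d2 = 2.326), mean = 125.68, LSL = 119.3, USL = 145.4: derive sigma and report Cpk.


R_bar = (1.571 + 0.957 + 0.91 + 3.644 + 0.841 + 2.335 + 2.118 + 0.228) / 8 = 1.5755
sigma = R_bar / d2 = 1.5755 / 2.326 = 0.67734308
Cp = (USL - LSL)/(6*sigma) = (145.4 - 119.3)/(6*0.67734308) = 6.4222
Cpu = (145.4 - 125.68)/(3*0.67734308) = 9.7046
Cpl = (125.68 - 119.3)/(3*0.67734308) = 3.1397
Cpk = min(Cpu, Cpl) = 3.1397

3.1397


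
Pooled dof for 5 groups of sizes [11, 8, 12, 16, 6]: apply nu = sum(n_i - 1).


nu = sum_i (n_i - 1)
nu = ((11 - 1) + (8 - 1) + (12 - 1) + (16 - 1) + (6 - 1))
nu = 10 + 7 + 11 + 15 + 5
nu = 48

48


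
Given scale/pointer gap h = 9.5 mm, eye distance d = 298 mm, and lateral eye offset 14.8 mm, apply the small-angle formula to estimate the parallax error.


error = h * offset / d
= 9.5 * 14.8 / 298
= 0.4718

0.4718


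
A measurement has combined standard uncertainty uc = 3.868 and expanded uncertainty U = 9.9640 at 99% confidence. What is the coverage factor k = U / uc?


k = U / uc
k = 9.9640 / 3.868
k = 2.576

2.576


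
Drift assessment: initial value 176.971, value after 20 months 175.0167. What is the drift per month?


rate = (v2 - v1) / months
= (175.0167 - 176.971) / 20
= -1.9543 / 20
= -0.0977

-0.0977


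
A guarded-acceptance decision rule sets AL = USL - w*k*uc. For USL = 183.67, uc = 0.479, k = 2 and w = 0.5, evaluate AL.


U = k * uc = 2 * 0.479 = 0.958
guard band g = w * U = 0.5 * 0.958 = 0.479
AL = USL - g = 183.67 - 0.479
AL = 183.1910

183.1910


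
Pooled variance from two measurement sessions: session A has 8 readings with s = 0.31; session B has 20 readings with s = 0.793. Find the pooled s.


s_p = sqrt(((n1-1)*s1^2 + (n2-1)*s2^2) / (n1+n2-2))
numerator = (8-1)*0.31^2 + (20-1)*0.793^2 = 0.6727 + 11.948131 = 12.620831
denominator = 8 + 20 - 2 = 26
s_p^2 = 12.620831 / 26 = 0.48541658
s_p = sqrt(0.48541658) = 0.6967

0.6967


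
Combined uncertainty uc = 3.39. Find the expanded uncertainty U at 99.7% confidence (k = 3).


U = k * uc
U = 3 * 3.39
U = 10.1700

10.1700


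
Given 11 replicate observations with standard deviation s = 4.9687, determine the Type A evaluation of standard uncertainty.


u_A = s / sqrt(n)
u_A = 4.9687 / sqrt(11)
u_A = 4.9687 / 3.3166248
u_A = 1.4981

1.4981


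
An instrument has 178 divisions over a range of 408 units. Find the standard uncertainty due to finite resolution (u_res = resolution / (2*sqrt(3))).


resolution = range / divisions
resolution = 408 / 178 = 2.2921348
u_res = resolution / (2*sqrt(3))
u_res = 2.2921348 / 3.4641016
u_res = 0.6617

0.6617


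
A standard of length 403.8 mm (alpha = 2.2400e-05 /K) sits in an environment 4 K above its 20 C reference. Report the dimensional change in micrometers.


dL = L * alpha * dT
= 403.8 * 2.2400e-05 * 4
= 0.0361805 mm
dL_um = 0.0361805 * 1000 = 36.1805 um

36.1805


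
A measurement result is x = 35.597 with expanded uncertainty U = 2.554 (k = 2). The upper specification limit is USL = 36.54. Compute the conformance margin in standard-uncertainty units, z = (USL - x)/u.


u = U / k = 2.554 / 2 = 1.277
margin = |USL - x| = |36.54 - 35.597| = 0.943
z = margin / u = 0.943 / 1.277
z = 0.7384

0.7384


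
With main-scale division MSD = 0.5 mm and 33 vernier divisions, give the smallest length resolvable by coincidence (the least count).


LC = MSD / n_div
= 0.5 / 33
= 0.0152

0.0152


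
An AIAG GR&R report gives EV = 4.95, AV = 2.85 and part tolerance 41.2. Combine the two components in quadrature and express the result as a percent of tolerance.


GRR = sqrt(EV^2 + AV^2) = sqrt(4.95^2 + 2.85^2) = 5.7118298
%GRR = GRR / tol * 100 = 5.7118298 / 41.2 * 100
%GRR = 13.8637

13.8637


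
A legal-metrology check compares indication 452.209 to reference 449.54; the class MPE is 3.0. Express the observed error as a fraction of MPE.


e = indication - reference = 452.209 - 449.54 = 2.6690
|e| = 2.6690
ratio = |e| / MPE = 2.6690 / 3.0
ratio = 0.8897

0.8897


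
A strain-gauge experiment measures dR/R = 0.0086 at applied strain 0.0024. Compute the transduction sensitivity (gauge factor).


GF = (dR/R) / epsilon
= 0.0086 / 0.0024
= 3.5833

3.5833


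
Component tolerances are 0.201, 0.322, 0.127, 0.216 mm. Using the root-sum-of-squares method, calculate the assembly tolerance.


RSS = sqrt(0.201^2 + 0.322^2 + 0.127^2 + 0.216^2)
= sqrt(0.20687)
= 0.4548

0.4548


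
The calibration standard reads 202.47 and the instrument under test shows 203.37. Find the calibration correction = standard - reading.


Correction = standard - reading
= 202.47 - 203.37
= -0.9000

-0.9000


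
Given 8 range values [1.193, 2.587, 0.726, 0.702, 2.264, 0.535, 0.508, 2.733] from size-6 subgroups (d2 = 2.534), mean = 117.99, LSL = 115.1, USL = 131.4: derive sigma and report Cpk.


R_bar = (1.193 + 2.587 + 0.726 + 0.702 + 2.264 + 0.535 + 0.508 + 2.733) / 8 = 1.406
sigma = R_bar / d2 = 1.406 / 2.534 = 0.55485399
Cp = (USL - LSL)/(6*sigma) = (131.4 - 115.1)/(6*0.55485399) = 4.8962
Cpu = (131.4 - 117.99)/(3*0.55485399) = 8.0562
Cpl = (117.99 - 115.1)/(3*0.55485399) = 1.7362
Cpk = min(Cpu, Cpl) = 1.7362

1.7362


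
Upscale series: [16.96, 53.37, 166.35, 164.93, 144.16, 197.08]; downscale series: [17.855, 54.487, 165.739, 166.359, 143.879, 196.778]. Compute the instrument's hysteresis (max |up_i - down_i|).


|16.96 - 17.855| = 0.8950
|53.37 - 54.487| = 1.1170
|166.35 - 165.739| = 0.6110
|164.93 - 166.359| = 1.4290
|144.16 - 143.879| = 0.2810
|197.08 - 196.778| = 0.3020
hysteresis = max(diffs) = 1.4290

1.4290


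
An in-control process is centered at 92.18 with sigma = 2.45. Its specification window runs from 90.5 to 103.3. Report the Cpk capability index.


Cpu = (USL - mean) / (3*sigma) = (103.3 - 92.18) / (3*2.45) = 1.5129
Cpl = (mean - LSL) / (3*sigma) = (92.18 - 90.5) / (3*2.45) = 0.2286
Cpk = min(Cpu, Cpl) = 0.2286

0.2286


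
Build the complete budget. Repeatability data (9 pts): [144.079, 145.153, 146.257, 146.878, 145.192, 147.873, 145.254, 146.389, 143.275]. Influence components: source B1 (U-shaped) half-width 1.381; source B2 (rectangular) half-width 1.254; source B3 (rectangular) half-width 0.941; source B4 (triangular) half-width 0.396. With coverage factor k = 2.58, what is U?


mean = (144.079 + 145.153 + 146.257 + 146.878 + 145.192 + 147.873 + 145.254 + 146.389 + 143.275) / 9 = 145.5944444
s = sqrt(sum((x - mean)^2)/(n-1)) = 1.416808
u_A = s / sqrt(n) = 1.416808 / sqrt(9) = 0.47226933
u_B1 = 1.381 / sqrt(2) = 0.97651446
u_B2 = 1.254 / sqrt(3) = 0.72399724
u_B3 = 0.941 / sqrt(3) = 0.5432866
u_B4 = 0.396 / sqrt(6) = 0.16166632
uc = sqrt(0.47226933^2 + 0.97651446^2 + 0.72399724^2 + 0.5432866^2 + 0.16166632^2) = 1.4220011
U = k * uc = 2.58 * 1.4220011
U = 3.6688

3.6688


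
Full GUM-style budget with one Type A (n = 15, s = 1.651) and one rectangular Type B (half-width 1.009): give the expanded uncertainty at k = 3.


u_A = s / sqrt(n) = 1.651 / sqrt(15) = 0.42628637
u_B = half_width / sqrt(3) = 1.009 / sqrt(3) = 0.58254642
uc = sqrt(u_A^2 + u_B^2) = sqrt(0.42628637^2 + 0.58254642^2) = 0.72185899
U = k * uc = 3 * 0.72185899
U = 2.1656

2.1656


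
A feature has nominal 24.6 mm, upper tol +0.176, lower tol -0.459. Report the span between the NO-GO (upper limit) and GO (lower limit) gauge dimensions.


GO = nominal - lower_tol (smallest hole = maximum material condition)
GO = 24.6 - 0.459 = 24.141
NO-GO = nominal + upper_tol (largest hole = least material condition)
NO-GO = 24.6 + 0.176 = 24.776
spread = NO-GO - GO = 24.776 - 24.141 = 0.6350

0.6350


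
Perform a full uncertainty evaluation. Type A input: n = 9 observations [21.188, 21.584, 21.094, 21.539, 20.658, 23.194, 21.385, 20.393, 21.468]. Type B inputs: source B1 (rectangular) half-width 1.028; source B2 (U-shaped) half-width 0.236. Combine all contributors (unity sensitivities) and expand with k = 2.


mean = (21.188 + 21.584 + 21.094 + 21.539 + 20.658 + 23.194 + 21.385 + 20.393 + 21.468) / 9 = 21.38922222
s = sqrt(sum((x - mean)^2)/(n-1)) = 0.78887654
u_A = s / sqrt(n) = 0.78887654 / sqrt(9) = 0.26295885
u_B1 = 1.028 / sqrt(3) = 0.59351608
u_B2 = 0.236 / sqrt(2) = 0.1668772
uc = sqrt(0.26295885^2 + 0.59351608^2 + 0.1668772^2) = 0.67026614
U = k * uc = 2 * 0.67026614
U = 1.3405

1.3405


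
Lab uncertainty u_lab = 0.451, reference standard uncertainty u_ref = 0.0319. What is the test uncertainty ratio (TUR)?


TUR = u_lab / u_ref
= 0.451 / 0.0319
= 14.1379

14.1379


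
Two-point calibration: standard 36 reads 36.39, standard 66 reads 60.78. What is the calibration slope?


slope = (y2 - y1) / (x2 - x1)
= (60.78 - 36.39) / (66 - 36)
= 24.3900 / 30
= 0.8130

0.8130


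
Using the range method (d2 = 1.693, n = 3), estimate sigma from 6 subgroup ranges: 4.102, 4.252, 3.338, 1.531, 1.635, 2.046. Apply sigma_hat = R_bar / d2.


R_bar = (4.102 + 4.252 + 3.338 + 1.531 + 1.635 + 2.046) / 6
R_bar = 16.904 / 6 = 2.8173333
sigma_hat = R_bar / d2 = 2.8173333 / 1.693 = 1.6641

1.6641


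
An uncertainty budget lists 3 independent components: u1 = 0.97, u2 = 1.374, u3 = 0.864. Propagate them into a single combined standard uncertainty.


uc = sqrt(0.97^2 + 1.374^2 + 0.864^2)
uc = sqrt(3.575272)
uc = 1.8908

1.8908


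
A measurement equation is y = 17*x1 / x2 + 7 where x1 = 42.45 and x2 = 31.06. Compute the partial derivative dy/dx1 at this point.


y = 17*x1 / x2 + 7
dy/dx1 = 17/x2
Evaluate at x2 = 31.06: c1 = 17 / 31.06
c1 = 0.5473

0.5473


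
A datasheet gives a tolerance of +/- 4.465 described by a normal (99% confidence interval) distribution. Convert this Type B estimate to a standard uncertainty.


u_B = half_width / 2.576
u_B = 4.465 / 2.576
u_B = 1.7333

1.7333


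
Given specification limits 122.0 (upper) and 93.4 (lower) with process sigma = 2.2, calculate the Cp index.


Cp = (USL - LSL) / (6 * sigma)
= (122.0 - 93.4) / (6 * 2.2)
= 28.6000 / 13.2000
= 2.1667

2.1667


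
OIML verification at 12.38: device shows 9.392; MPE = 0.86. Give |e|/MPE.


e = indication - reference = 9.392 - 12.38 = -2.9880
|e| = 2.9880
ratio = |e| / MPE = 2.9880 / 0.86
ratio = 3.4744

3.4744


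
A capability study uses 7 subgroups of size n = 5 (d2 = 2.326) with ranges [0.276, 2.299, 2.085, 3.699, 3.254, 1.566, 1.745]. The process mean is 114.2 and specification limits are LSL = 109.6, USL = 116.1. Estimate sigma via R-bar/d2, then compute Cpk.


R_bar = (0.276 + 2.299 + 2.085 + 3.699 + 3.254 + 1.566 + 1.745) / 7 = 2.132
sigma = R_bar / d2 = 2.132 / 2.326 = 0.91659501
Cp = (USL - LSL)/(6*sigma) = (116.1 - 109.6)/(6*0.91659501) = 1.1819
Cpu = (116.1 - 114.2)/(3*0.91659501) = 0.6910
Cpl = (114.2 - 109.6)/(3*0.91659501) = 1.6729
Cpk = min(Cpu, Cpl) = 0.6910

0.6910


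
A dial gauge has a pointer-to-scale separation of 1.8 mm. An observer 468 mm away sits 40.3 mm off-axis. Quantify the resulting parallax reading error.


error = h * offset / d
= 1.8 * 40.3 / 468
= 0.1550

0.1550


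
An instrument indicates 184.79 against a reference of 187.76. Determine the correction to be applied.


Correction = standard - reading
= 187.76 - 184.79
= 2.9700

2.9700


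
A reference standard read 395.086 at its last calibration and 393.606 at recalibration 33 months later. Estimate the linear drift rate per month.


rate = (v2 - v1) / months
= (393.606 - 395.086) / 33
= -1.4800 / 33
= -0.0448

-0.0448


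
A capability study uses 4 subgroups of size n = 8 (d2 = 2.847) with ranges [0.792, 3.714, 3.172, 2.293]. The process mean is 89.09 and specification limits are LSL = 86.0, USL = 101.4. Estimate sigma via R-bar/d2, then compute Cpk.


R_bar = (0.792 + 3.714 + 3.172 + 2.293) / 4 = 2.49275
sigma = R_bar / d2 = 2.49275 / 2.847 = 0.87557078
Cp = (USL - LSL)/(6*sigma) = (101.4 - 86.0)/(6*0.87557078) = 2.9314
Cpu = (101.4 - 89.09)/(3*0.87557078) = 4.6865
Cpl = (89.09 - 86.0)/(3*0.87557078) = 1.1764
Cpk = min(Cpu, Cpl) = 1.1764

1.1764


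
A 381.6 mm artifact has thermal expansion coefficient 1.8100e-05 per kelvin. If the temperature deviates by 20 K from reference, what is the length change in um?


dL = L * alpha * dT
= 381.6 * 1.8100e-05 * 20
= 0.1381392 mm
dL_um = 0.1381392 * 1000 = 138.1392 um

138.1392


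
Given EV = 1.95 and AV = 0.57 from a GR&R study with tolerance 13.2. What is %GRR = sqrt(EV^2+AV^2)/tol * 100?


GRR = sqrt(EV^2 + AV^2) = sqrt(1.95^2 + 0.57^2) = 2.0316004
%GRR = GRR / tol * 100 = 2.0316004 / 13.2 * 100
%GRR = 15.3909

15.3909


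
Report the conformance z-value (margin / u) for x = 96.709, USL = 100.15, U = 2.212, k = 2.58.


u = U / k = 2.212 / 2.58 = 0.85736434
margin = |USL - x| = |100.15 - 96.709| = 3.441
z = margin / u = 3.441 / 0.85736434
z = 4.0135

4.0135


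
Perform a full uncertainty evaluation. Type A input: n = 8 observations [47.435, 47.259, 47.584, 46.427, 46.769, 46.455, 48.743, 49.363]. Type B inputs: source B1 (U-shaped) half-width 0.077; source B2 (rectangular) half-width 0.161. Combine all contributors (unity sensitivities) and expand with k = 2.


mean = (47.435 + 47.259 + 47.584 + 46.427 + 46.769 + 46.455 + 48.743 + 49.363) / 8 = 47.504375
s = sqrt(sum((x - mean)^2)/(n-1)) = 1.0598343
u_A = s / sqrt(n) = 1.0598343 / sqrt(8) = 0.37470801
u_B1 = 0.077 / sqrt(2) = 0.054447222
u_B2 = 0.161 / sqrt(3) = 0.092953393
uc = sqrt(0.37470801^2 + 0.054447222^2 + 0.092953393^2) = 0.38988579
U = k * uc = 2 * 0.38988579
U = 0.7798

0.7798


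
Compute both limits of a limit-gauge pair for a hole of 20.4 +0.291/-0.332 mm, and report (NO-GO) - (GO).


GO = nominal - lower_tol (smallest hole = maximum material condition)
GO = 20.4 - 0.332 = 20.068
NO-GO = nominal + upper_tol (largest hole = least material condition)
NO-GO = 20.4 + 0.291 = 20.691
spread = NO-GO - GO = 20.691 - 20.068 = 0.6230

0.6230


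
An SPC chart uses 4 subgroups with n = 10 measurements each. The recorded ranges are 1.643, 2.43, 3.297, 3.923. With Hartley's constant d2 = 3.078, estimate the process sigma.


R_bar = (1.643 + 2.43 + 3.297 + 3.923) / 4
R_bar = 11.293 / 4 = 2.82325
sigma_hat = R_bar / d2 = 2.82325 / 3.078 = 0.9172

0.9172


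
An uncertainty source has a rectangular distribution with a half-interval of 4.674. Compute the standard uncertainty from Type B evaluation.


u_B = half_width / sqrt(3)
u_B = 4.674 / 1.7320508
u_B = 2.6985

2.6985


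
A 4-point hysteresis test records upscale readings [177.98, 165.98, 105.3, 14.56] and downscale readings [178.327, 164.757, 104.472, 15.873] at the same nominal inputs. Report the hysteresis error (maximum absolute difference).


|177.98 - 178.327| = 0.3470
|165.98 - 164.757| = 1.2230
|105.3 - 104.472| = 0.8280
|14.56 - 15.873| = 1.3130
hysteresis = max(diffs) = 1.3130

1.3130


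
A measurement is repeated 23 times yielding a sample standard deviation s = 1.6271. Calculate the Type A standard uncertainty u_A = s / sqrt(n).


u_A = s / sqrt(n)
u_A = 1.6271 / sqrt(23)
u_A = 1.6271 / 4.7958315
u_A = 0.3393

0.3393


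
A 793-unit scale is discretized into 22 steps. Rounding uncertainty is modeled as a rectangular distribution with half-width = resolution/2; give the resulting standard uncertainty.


resolution = range / divisions
resolution = 793 / 22 = 36.045455
u_res = resolution / (2*sqrt(3))
u_res = 36.045455 / 3.4641016
u_res = 10.4054

10.4054


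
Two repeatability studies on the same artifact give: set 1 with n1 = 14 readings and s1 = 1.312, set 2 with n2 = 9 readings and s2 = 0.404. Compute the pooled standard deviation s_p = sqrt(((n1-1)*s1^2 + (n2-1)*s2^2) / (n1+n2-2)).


s_p = sqrt(((n1-1)*s1^2 + (n2-1)*s2^2) / (n1+n2-2))
numerator = (14-1)*1.312^2 + (9-1)*0.404^2 = 22.377472 + 1.305728 = 23.6832
denominator = 14 + 9 - 2 = 21
s_p^2 = 23.6832 / 21 = 1.1277714
s_p = sqrt(1.1277714) = 1.0620

1.0620


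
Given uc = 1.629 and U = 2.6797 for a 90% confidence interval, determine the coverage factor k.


k = U / uc
k = 2.6797 / 1.629
k = 1.645

1.645


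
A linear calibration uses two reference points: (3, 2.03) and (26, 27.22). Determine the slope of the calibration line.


slope = (y2 - y1) / (x2 - x1)
= (27.22 - 2.03) / (26 - 3)
= 25.1900 / 23
= 1.0952

1.0952


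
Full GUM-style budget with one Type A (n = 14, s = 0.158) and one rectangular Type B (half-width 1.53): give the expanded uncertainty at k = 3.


u_A = s / sqrt(n) = 0.158 / sqrt(14) = 0.042227276
u_B = half_width / sqrt(3) = 1.53 / sqrt(3) = 0.88334591
uc = sqrt(u_A^2 + u_B^2) = sqrt(0.042227276^2 + 0.88334591^2) = 0.88435465
U = k * uc = 3 * 0.88435465
U = 2.6531

2.6531


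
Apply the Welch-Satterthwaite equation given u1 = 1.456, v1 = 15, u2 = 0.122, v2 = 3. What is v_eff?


uc = sqrt(u1^2 + u2^2) = sqrt(1.456^2 + 0.122^2) = 1.4611023
v_eff = uc^4 / (u1^4/v1 + u2^4/v2)
= 1.4611023^4 / (1.456^4/15 + 0.122^4/3)
= 4.5574561 / 0.29968242
v_eff = 15.2076

15.2076


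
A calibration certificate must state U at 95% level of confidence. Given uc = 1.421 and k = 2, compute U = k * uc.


U = k * uc
U = 2 * 1.421
U = 2.8420

2.8420


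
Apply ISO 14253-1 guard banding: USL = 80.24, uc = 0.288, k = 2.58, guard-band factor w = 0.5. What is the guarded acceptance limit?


U = k * uc = 2.58 * 0.288 = 0.74304
guard band g = w * U = 0.5 * 0.74304 = 0.37152
AL = USL - g = 80.24 - 0.37152
AL = 79.8685

79.8685


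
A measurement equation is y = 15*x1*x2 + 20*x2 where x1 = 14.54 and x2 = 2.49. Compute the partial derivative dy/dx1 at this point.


y = 15*x1*x2 + 20*x2
dy/dx1 = 15*x2
Evaluate at x2 = 2.49: c1 = 15 * 2.49
c1 = 37.3500

37.3500


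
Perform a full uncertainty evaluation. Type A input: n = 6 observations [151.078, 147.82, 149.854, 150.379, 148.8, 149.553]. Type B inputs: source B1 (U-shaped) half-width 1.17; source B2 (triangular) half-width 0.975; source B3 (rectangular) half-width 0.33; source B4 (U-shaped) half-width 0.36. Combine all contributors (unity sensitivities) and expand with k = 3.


mean = (151.078 + 147.82 + 149.854 + 150.379 + 148.8 + 149.553) / 6 = 149.5806667
s = sqrt(sum((x - mean)^2)/(n-1)) = 1.1544875
u_A = s / sqrt(n) = 1.1544875 / sqrt(6) = 0.47131755
u_B1 = 1.17 / sqrt(2) = 0.82731493
u_B2 = 0.975 / sqrt(6) = 0.39804208
u_B3 = 0.33 / sqrt(3) = 0.19052559
u_B4 = 0.36 / sqrt(2) = 0.25455844
uc = sqrt(0.47131755^2 + 0.82731493^2 + 0.39804208^2 + 0.19052559^2 + 0.25455844^2) = 1.0798739
U = k * uc = 3 * 1.0798739
U = 3.2396

3.2396


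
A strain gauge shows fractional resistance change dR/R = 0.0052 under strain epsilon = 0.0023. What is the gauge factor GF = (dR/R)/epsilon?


GF = (dR/R) / epsilon
= 0.0052 / 0.0023
= 2.2609

2.2609


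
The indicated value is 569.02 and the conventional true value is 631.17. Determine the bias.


Systematic error = measured - true
= 569.02 - 631.17
= -62.1500

-62.1500


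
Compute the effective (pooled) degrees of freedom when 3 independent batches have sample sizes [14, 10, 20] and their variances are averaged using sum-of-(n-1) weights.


nu = sum_i (n_i - 1)
nu = ((14 - 1) + (10 - 1) + (20 - 1))
nu = 13 + 9 + 19
nu = 41

41


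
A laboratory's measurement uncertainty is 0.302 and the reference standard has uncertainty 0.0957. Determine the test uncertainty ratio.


TUR = u_lab / u_ref
= 0.302 / 0.0957
= 3.1557

3.1557


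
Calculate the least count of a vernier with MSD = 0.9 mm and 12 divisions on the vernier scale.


LC = MSD / n_div
= 0.9 / 12
= 0.0750

0.0750


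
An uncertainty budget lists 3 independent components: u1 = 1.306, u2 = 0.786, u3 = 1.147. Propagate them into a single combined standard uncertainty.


uc = sqrt(1.306^2 + 0.786^2 + 1.147^2)
uc = sqrt(3.639041)
uc = 1.9076

1.9076


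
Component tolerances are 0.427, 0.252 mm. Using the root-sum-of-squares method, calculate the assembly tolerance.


RSS = sqrt(0.427^2 + 0.252^2)
= sqrt(0.245833)
= 0.4958

0.4958


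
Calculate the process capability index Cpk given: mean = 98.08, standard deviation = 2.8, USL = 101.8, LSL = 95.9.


Cpu = (USL - mean) / (3*sigma) = (101.8 - 98.08) / (3*2.8) = 0.4429
Cpl = (mean - LSL) / (3*sigma) = (98.08 - 95.9) / (3*2.8) = 0.2595
Cpk = min(Cpu, Cpl) = 0.2595

0.2595


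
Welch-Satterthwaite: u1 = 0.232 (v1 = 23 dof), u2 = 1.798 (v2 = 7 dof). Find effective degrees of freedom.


uc = sqrt(u1^2 + u2^2) = sqrt(0.232^2 + 1.798^2) = 1.812906
v_eff = uc^4 / (u1^4/v1 + u2^4/v2)
= 1.812906^4 / (0.232^4/23 + 1.798^4/7)
= 10.801925 / 1.4931291
v_eff = 7.2344

7.2344


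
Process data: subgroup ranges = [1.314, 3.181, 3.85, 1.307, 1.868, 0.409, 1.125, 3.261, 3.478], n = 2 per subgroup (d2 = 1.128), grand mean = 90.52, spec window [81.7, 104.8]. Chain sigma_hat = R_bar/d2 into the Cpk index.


R_bar = (1.314 + 3.181 + 3.85 + 1.307 + 1.868 + 0.409 + 1.125 + 3.261 + 3.478) / 9 = 2.1992222
sigma = R_bar / d2 = 2.1992222 / 1.128 = 1.9496651
Cp = (USL - LSL)/(6*sigma) = (104.8 - 81.7)/(6*1.9496651) = 1.9747
Cpu = (104.8 - 90.52)/(3*1.9496651) = 2.4414
Cpl = (90.52 - 81.7)/(3*1.9496651) = 1.5080
Cpk = min(Cpu, Cpl) = 1.5080

1.5080


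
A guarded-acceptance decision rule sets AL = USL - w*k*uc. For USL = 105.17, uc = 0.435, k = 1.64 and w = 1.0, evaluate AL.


U = k * uc = 1.64 * 0.435 = 0.7134
guard band g = w * U = 1.0 * 0.7134 = 0.7134
AL = USL - g = 105.17 - 0.7134
AL = 104.4566

104.4566


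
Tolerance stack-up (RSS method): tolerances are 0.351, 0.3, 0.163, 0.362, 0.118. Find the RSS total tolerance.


RSS = sqrt(0.351^2 + 0.3^2 + 0.163^2 + 0.362^2 + 0.118^2)
= sqrt(0.384738)
= 0.6203

0.6203


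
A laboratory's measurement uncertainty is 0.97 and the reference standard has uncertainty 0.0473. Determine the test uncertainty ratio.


TUR = u_lab / u_ref
= 0.97 / 0.0473
= 20.5074

20.5074


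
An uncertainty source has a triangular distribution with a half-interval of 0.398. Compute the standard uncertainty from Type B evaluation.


u_B = half_width / sqrt(6)
u_B = 0.398 / 2.4494897
u_B = 0.1625

0.1625


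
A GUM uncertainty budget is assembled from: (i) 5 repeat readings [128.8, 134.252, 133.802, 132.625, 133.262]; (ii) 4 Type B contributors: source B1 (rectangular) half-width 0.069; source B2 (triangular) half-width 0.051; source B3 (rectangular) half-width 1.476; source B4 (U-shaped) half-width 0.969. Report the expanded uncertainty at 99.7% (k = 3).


mean = (128.8 + 134.252 + 133.802 + 132.625 + 133.262) / 5 = 132.5482
s = sqrt(sum((x - mean)^2)/(n-1)) = 2.1817058
u_A = s / sqrt(n) = 2.1817058 / sqrt(5) = 0.9756885
u_B1 = 0.069 / sqrt(3) = 0.039837169
u_B2 = 0.051 / sqrt(6) = 0.020820663
u_B3 = 1.476 / sqrt(3) = 0.852169
u_B4 = 0.969 / sqrt(2) = 0.68518647
uc = sqrt(0.9756885^2 + 0.039837169^2 + 0.020820663^2 + 0.852169^2 + 0.68518647^2) = 1.4661722
U = k * uc = 3 * 1.4661722
U = 4.3985

4.3985


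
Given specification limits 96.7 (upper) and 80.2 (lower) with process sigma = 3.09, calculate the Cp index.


Cp = (USL - LSL) / (6 * sigma)
= (96.7 - 80.2) / (6 * 3.09)
= 16.5000 / 18.5400
= 0.8900

0.8900


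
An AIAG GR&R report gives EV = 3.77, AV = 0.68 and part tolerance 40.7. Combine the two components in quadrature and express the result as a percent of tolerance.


GRR = sqrt(EV^2 + AV^2) = sqrt(3.77^2 + 0.68^2) = 3.8308354
%GRR = GRR / tol * 100 = 3.8308354 / 40.7 * 100
%GRR = 9.4124

9.4124


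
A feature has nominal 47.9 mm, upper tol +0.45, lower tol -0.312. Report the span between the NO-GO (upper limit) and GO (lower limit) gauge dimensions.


GO = nominal - lower_tol (smallest hole = maximum material condition)
GO = 47.9 - 0.312 = 47.588
NO-GO = nominal + upper_tol (largest hole = least material condition)
NO-GO = 47.9 + 0.45 = 48.35
spread = NO-GO - GO = 48.35 - 47.588 = 0.7620

0.7620


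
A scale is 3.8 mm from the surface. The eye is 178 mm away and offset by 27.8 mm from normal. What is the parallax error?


error = h * offset / d
= 3.8 * 27.8 / 178
= 0.5935

0.5935


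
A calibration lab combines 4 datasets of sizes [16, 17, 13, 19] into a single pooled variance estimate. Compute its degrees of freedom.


nu = sum_i (n_i - 1)
nu = ((16 - 1) + (17 - 1) + (13 - 1) + (19 - 1))
nu = 15 + 16 + 12 + 18
nu = 61

61


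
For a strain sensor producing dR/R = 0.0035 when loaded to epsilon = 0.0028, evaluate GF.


GF = (dR/R) / epsilon
= 0.0035 / 0.0028
= 1.2500

1.2500


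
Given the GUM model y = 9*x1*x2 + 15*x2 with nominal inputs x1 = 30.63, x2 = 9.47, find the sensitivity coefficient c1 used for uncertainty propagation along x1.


y = 9*x1*x2 + 15*x2
dy/dx1 = 9*x2
Evaluate at x2 = 9.47: c1 = 9 * 9.47
c1 = 85.2300

85.2300


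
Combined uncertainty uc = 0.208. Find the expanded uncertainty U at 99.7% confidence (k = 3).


U = k * uc
U = 3 * 0.208
U = 0.6240

0.6240


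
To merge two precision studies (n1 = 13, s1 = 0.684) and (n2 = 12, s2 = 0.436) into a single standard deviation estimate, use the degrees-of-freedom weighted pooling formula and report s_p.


s_p = sqrt(((n1-1)*s1^2 + (n2-1)*s2^2) / (n1+n2-2))
numerator = (13-1)*0.684^2 + (12-1)*0.436^2 = 5.614272 + 2.091056 = 7.705328
denominator = 13 + 12 - 2 = 23
s_p^2 = 7.705328 / 23 = 0.33501426
s_p = sqrt(0.33501426) = 0.5788

0.5788


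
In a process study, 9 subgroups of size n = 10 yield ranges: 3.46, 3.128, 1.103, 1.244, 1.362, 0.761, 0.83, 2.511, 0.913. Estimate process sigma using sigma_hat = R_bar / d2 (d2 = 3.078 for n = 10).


R_bar = (3.46 + 3.128 + 1.103 + 1.244 + 1.362 + 0.761 + 0.83 + 2.511 + 0.913) / 9
R_bar = 15.312 / 9 = 1.7013333
sigma_hat = R_bar / d2 = 1.7013333 / 3.078 = 0.5527

0.5527


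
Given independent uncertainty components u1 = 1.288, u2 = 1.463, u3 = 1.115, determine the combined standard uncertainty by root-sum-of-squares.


uc = sqrt(1.288^2 + 1.463^2 + 1.115^2)
uc = sqrt(5.042538)
uc = 2.2456

2.2456


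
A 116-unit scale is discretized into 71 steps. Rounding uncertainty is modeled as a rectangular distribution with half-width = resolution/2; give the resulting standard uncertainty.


resolution = range / divisions
resolution = 116 / 71 = 1.6338028
u_res = resolution / (2*sqrt(3))
u_res = 1.6338028 / 3.4641016
u_res = 0.4716

0.4716


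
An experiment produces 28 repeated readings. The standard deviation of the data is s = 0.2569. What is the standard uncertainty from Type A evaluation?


u_A = s / sqrt(n)
u_A = 0.2569 / sqrt(28)
u_A = 0.2569 / 5.2915026
u_A = 0.0485

0.0485


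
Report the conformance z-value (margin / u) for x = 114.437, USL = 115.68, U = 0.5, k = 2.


u = U / k = 0.5 / 2 = 0.25
margin = |USL - x| = |115.68 - 114.437| = 1.243
z = margin / u = 1.243 / 0.25
z = 4.9720

4.9720


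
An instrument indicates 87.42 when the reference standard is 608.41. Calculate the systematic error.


Systematic error = measured - true
= 87.42 - 608.41
= -520.9900

-520.9900


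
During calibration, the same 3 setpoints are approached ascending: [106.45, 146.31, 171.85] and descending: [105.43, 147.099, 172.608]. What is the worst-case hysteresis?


|106.45 - 105.43| = 1.0200
|146.31 - 147.099| = 0.7890
|171.85 - 172.608| = 0.7580
hysteresis = max(diffs) = 1.0200

1.0200


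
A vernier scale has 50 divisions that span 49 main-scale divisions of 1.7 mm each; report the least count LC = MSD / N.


LC = MSD / n_div
= 1.7 / 50
= 0.0340

0.0340


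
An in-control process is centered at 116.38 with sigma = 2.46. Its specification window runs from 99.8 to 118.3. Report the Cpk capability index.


Cpu = (USL - mean) / (3*sigma) = (118.3 - 116.38) / (3*2.46) = 0.2602
Cpl = (mean - LSL) / (3*sigma) = (116.38 - 99.8) / (3*2.46) = 2.2466
Cpk = min(Cpu, Cpl) = 0.2602

0.2602


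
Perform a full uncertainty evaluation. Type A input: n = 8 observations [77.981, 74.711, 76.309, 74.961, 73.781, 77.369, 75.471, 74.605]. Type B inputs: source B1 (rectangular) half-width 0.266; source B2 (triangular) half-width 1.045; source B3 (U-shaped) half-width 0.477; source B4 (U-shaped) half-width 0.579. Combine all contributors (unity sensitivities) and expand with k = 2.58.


mean = (77.981 + 74.711 + 76.309 + 74.961 + 73.781 + 77.369 + 75.471 + 74.605) / 8 = 75.6485
s = sqrt(sum((x - mean)^2)/(n-1)) = 1.4538842
u_A = s / sqrt(n) = 1.4538842 / sqrt(8) = 0.51402569
u_B1 = 0.266 / sqrt(3) = 0.15357517
u_B2 = 1.045 / sqrt(6) = 0.42661946
u_B3 = 0.477 / sqrt(2) = 0.33728993
u_B4 = 0.579 / sqrt(2) = 0.40941483
uc = sqrt(0.51402569^2 + 0.15357517^2 + 0.42661946^2 + 0.33728993^2 + 0.40941483^2) = 0.86671616
U = k * uc = 2.58 * 0.86671616
U = 2.2361

2.2361


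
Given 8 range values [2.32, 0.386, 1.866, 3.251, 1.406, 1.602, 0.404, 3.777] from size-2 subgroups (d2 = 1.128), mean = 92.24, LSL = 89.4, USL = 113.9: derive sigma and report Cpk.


R_bar = (2.32 + 0.386 + 1.866 + 3.251 + 1.406 + 1.602 + 0.404 + 3.777) / 8 = 1.8765
sigma = R_bar / d2 = 1.8765 / 1.128 = 1.6635638
Cp = (USL - LSL)/(6*sigma) = (113.9 - 89.4)/(6*1.6635638) = 2.4546
Cpu = (113.9 - 92.24)/(3*1.6635638) = 4.3401
Cpl = (92.24 - 89.4)/(3*1.6635638) = 0.5691
Cpk = min(Cpu, Cpl) = 0.5691

0.5691


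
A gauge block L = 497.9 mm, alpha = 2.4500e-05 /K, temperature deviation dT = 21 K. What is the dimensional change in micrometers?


dL = L * alpha * dT
= 497.9 * 2.4500e-05 * 21
= 0.2561695 mm
dL_um = 0.2561695 * 1000 = 256.1695 um

256.1695


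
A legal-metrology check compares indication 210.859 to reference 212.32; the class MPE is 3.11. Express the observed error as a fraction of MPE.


e = indication - reference = 210.859 - 212.32 = -1.4610
|e| = 1.4610
ratio = |e| / MPE = 1.4610 / 3.11
ratio = 0.4698

0.4698


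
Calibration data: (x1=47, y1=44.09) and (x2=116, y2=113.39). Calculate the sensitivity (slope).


slope = (y2 - y1) / (x2 - x1)
= (113.39 - 44.09) / (116 - 47)
= 69.3000 / 69
= 1.0043

1.0043


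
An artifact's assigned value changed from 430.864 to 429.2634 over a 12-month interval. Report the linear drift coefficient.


rate = (v2 - v1) / months
= (429.2634 - 430.864) / 12
= -1.6006 / 12
= -0.1334

-0.1334


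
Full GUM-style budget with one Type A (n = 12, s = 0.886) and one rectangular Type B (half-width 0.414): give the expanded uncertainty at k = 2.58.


u_A = s / sqrt(n) = 0.886 / sqrt(12) = 0.25576617
u_B = half_width / sqrt(3) = 0.414 / sqrt(3) = 0.23902301
uc = sqrt(u_A^2 + u_B^2) = sqrt(0.25576617^2 + 0.23902301^2) = 0.35006904
U = k * uc = 2.58 * 0.35006904
U = 0.9032

0.9032


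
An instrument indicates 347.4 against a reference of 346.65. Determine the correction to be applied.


Correction = standard - reading
= 346.65 - 347.4
= -0.7500

-0.7500


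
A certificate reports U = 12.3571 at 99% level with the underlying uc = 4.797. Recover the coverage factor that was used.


k = U / uc
k = 12.3571 / 4.797
k = 2.576

2.576


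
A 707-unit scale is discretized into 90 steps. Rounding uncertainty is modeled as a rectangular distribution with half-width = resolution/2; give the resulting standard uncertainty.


resolution = range / divisions
resolution = 707 / 90 = 7.8555556
u_res = resolution / (2*sqrt(3))
u_res = 7.8555556 / 3.4641016
u_res = 2.2677

2.2677


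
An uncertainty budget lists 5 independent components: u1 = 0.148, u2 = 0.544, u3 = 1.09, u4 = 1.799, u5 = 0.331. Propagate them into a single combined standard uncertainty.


uc = sqrt(0.148^2 + 0.544^2 + 1.09^2 + 1.799^2 + 0.331^2)
uc = sqrt(4.851902)
uc = 2.2027

2.2027


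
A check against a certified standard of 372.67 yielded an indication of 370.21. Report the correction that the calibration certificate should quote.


Correction = standard - reading
= 372.67 - 370.21
= 2.4600

2.4600


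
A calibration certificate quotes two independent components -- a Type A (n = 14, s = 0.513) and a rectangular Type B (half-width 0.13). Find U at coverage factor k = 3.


u_A = s / sqrt(n) = 0.513 / sqrt(14) = 0.13710502
u_B = half_width / sqrt(3) = 0.13 / sqrt(3) = 0.075055535
uc = sqrt(u_A^2 + u_B^2) = sqrt(0.13710502^2 + 0.075055535^2) = 0.15630457
U = k * uc = 3 * 0.15630457
U = 0.4689

0.4689


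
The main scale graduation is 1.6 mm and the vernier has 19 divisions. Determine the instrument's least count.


LC = MSD / n_div
= 1.6 / 19
= 0.0842

0.0842


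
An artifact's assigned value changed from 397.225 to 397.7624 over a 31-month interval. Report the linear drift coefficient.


rate = (v2 - v1) / months
= (397.7624 - 397.225) / 31
= 0.5374 / 31
= 0.0173

0.0173


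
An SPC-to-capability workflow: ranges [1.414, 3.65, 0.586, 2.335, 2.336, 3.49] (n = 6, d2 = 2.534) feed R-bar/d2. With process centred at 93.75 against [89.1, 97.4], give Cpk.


R_bar = (1.414 + 3.65 + 0.586 + 2.335 + 2.336 + 3.49) / 6 = 2.3018333
sigma = R_bar / d2 = 2.3018333 / 2.534 = 0.90837936
Cp = (USL - LSL)/(6*sigma) = (97.4 - 89.1)/(6*0.90837936) = 1.5229
Cpu = (97.4 - 93.75)/(3*0.90837936) = 1.3394
Cpl = (93.75 - 89.1)/(3*0.90837936) = 1.7063
Cpk = min(Cpu, Cpl) = 1.3394

1.3394


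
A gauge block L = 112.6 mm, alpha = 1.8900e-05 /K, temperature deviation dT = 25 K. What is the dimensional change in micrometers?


dL = L * alpha * dT
= 112.6 * 1.8900e-05 * 25
= 0.0532035 mm
dL_um = 0.0532035 * 1000 = 53.2035 um

53.2035


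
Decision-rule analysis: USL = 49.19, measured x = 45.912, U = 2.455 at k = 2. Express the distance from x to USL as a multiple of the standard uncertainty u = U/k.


u = U / k = 2.455 / 2 = 1.2275
margin = |USL - x| = |49.19 - 45.912| = 3.278
z = margin / u = 3.278 / 1.2275
z = 2.6705

2.6705


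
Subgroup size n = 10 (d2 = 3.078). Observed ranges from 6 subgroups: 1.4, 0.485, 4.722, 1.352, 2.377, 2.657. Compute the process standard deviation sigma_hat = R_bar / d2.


R_bar = (1.4 + 0.485 + 4.722 + 1.352 + 2.377 + 2.657) / 6
R_bar = 12.993 / 6 = 2.1655
sigma_hat = R_bar / d2 = 2.1655 / 3.078 = 0.7035

0.7035


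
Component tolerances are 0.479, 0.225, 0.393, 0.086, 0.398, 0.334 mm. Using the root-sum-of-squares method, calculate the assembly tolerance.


RSS = sqrt(0.479^2 + 0.225^2 + 0.393^2 + 0.086^2 + 0.398^2 + 0.334^2)
= sqrt(0.711871)
= 0.8437

0.8437


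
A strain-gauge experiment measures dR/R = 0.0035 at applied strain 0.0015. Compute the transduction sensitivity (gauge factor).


GF = (dR/R) / epsilon
= 0.0035 / 0.0015
= 2.3333

2.3333


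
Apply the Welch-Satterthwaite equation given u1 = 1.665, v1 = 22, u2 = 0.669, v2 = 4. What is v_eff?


uc = sqrt(u1^2 + u2^2) = sqrt(1.665^2 + 0.669^2) = 1.7943762
v_eff = uc^4 / (u1^4/v1 + u2^4/v2)
= 1.7943762^4 / (1.665^4/22 + 0.669^4/4)
= 10.367022 / 0.39940641
v_eff = 25.9561

25.9561


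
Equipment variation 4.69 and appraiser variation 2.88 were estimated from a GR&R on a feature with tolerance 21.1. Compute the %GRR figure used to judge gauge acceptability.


GRR = sqrt(EV^2 + AV^2) = sqrt(4.69^2 + 2.88^2) = 5.5036806
%GRR = GRR / tol * 100 = 5.5036806 / 21.1 * 100
%GRR = 26.0838

26.0838


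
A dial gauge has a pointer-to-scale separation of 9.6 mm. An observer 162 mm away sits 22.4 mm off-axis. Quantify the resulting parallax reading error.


error = h * offset / d
= 9.6 * 22.4 / 162
= 1.3274

1.3274


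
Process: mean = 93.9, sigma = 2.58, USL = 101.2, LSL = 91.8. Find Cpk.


Cpu = (USL - mean) / (3*sigma) = (101.2 - 93.9) / (3*2.58) = 0.9432
Cpl = (mean - LSL) / (3*sigma) = (93.9 - 91.8) / (3*2.58) = 0.2713
Cpk = min(Cpu, Cpl) = 0.2713

0.2713


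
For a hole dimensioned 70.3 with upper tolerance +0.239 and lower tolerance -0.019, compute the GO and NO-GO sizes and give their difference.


GO = nominal - lower_tol (smallest hole = maximum material condition)
GO = 70.3 - 0.019 = 70.281
NO-GO = nominal + upper_tol (largest hole = least material condition)
NO-GO = 70.3 + 0.239 = 70.539
spread = NO-GO - GO = 70.539 - 70.281 = 0.2580

0.2580


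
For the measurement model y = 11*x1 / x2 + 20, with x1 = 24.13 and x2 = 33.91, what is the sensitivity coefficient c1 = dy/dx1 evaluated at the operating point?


y = 11*x1 / x2 + 20
dy/dx1 = 11/x2
Evaluate at x2 = 33.91: c1 = 11 / 33.91
c1 = 0.3244

0.3244


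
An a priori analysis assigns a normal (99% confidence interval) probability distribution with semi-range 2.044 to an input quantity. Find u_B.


u_B = half_width / 2.576
u_B = 2.044 / 2.576
u_B = 0.7935

0.7935


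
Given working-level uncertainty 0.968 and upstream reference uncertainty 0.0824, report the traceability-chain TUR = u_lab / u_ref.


TUR = u_lab / u_ref
= 0.968 / 0.0824
= 11.7476

11.7476


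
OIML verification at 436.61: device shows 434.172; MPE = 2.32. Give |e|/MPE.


e = indication - reference = 434.172 - 436.61 = -2.4380
|e| = 2.4380
ratio = |e| / MPE = 2.4380 / 2.32
ratio = 1.0509

1.0509


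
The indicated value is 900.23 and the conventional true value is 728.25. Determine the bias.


Systematic error = measured - true
= 900.23 - 728.25
= 171.9800

171.9800


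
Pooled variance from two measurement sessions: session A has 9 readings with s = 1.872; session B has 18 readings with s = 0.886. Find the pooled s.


s_p = sqrt(((n1-1)*s1^2 + (n2-1)*s2^2) / (n1+n2-2))
numerator = (9-1)*1.872^2 + (18-1)*0.886^2 = 28.035072 + 13.344932 = 41.380004
denominator = 9 + 18 - 2 = 25
s_p^2 = 41.380004 / 25 = 1.6552002
s_p = sqrt(1.6552002) = 1.2865

1.2865


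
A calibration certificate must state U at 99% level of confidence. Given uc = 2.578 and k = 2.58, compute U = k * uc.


U = k * uc
U = 2.58 * 2.578
U = 6.6512

6.6512


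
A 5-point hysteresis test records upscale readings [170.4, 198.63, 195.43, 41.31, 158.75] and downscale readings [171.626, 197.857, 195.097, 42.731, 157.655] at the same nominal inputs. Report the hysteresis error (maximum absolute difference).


|170.4 - 171.626| = 1.2260
|198.63 - 197.857| = 0.7730
|195.43 - 195.097| = 0.3330
|41.31 - 42.731| = 1.4210
|158.75 - 157.655| = 1.0950
hysteresis = max(diffs) = 1.4210

1.4210


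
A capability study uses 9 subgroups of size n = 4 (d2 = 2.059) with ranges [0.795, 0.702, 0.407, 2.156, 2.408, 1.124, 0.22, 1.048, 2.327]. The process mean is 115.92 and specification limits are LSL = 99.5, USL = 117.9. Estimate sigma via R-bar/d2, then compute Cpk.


R_bar = (0.795 + 0.702 + 0.407 + 2.156 + 2.408 + 1.124 + 0.22 + 1.048 + 2.327) / 9 = 1.243
sigma = R_bar / d2 = 1.243 / 2.059 = 0.60369111
Cp = (USL - LSL)/(6*sigma) = (117.9 - 99.5)/(6*0.60369111) = 5.0799
Cpu = (117.9 - 115.92)/(3*0.60369111) = 1.0933
Cpl = (115.92 - 99.5)/(3*0.60369111) = 9.0664
Cpk = min(Cpu, Cpl) = 1.0933

1.0933


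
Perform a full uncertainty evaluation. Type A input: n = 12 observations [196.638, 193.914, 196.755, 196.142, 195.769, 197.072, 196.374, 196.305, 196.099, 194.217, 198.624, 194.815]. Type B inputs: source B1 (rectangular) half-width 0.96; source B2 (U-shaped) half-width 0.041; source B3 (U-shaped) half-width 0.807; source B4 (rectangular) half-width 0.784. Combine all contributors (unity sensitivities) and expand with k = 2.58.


mean = (196.638 + 193.914 + 196.755 + 196.142 + 195.769 + 197.072 + 196.374 + 196.305 + 196.099 + 194.217 + 198.624 + 194.815) / 12 = 196.0603333
s = sqrt(sum((x - mean)^2)/(n-1)) = 1.2869585
u_A = s / sqrt(n) = 1.2869585 / sqrt(12) = 0.37151292
u_B1 = 0.96 / sqrt(3) = 0.55425626
u_B2 = 0.041 / sqrt(2) = 0.028991378
u_B3 = 0.807 / sqrt(2) = 0.57063517
u_B4 = 0.784 / sqrt(3) = 0.45264261
uc = sqrt(0.37151292^2 + 0.55425626^2 + 0.028991378^2 + 0.57063517^2 + 0.45264261^2) = 0.98821667
U = k * uc = 2.58 * 0.98821667
U = 2.5496

2.5496
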